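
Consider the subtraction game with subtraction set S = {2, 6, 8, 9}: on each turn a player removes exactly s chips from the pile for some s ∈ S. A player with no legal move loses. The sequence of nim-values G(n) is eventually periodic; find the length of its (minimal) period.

G(0) = 0
G(1) = mex{} = 0
G(2) = mex{0} = 1
G(3) = mex{0} = 1
G(4) = mex{1} = 0
G(5) = mex{1} = 0
G(6) = mex{0,0} = 1
G(7) = mex{0,0} = 1
G(8) = mex{1,1,0} = 2
G(9) = mex{1,1,0,0} = 2
G(10) = mex{2,0,1,0} = 3
G(11) = mex{2,0,1,1} = 3
G(12) = mex{3,1,0,1} = 2
G(13) = mex{3,1,0,0} = 2
G(14) = mex{2,2,1,0} = 3
G(15) = mex{2,2,1,1} = 0
G(16) = mex{3,3,2,1} = 0
G(17) = mex{0,3,2,2} = 1
G(18) = mex{0,2,3,2} = 1
G(19) = mex{1,2,3,3} = 0
G(20) = mex{1,3,2,3} = 0
G(21) = mex{0,0,2,2} = 1
G(22) = mex{0,0,3,2} = 1
G(23) = mex{1,1,0,3} = 2
G(24) = mex{1,1,0,0} = 2
G(25) = mex{2,0,1,0} = 3
G(26) = mex{2,0,1,1} = 3
G(27) = mex{3,1,0,1} = 2
G(28) = mex{3,1,0,0} = 2
G(29) = mex{2,2,1,0} = 3
G(30) = mex{2,2,1,1} = 0
G(31) = mex{3,3,2,1} = 0
G(n+15) = G(n) holds for n = 0,…,8 (a full window of length max(S) = 9), so the sequence is purely periodic with period 15.

15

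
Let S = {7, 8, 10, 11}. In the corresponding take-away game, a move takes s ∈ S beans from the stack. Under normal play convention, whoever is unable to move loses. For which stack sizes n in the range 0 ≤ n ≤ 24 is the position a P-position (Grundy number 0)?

G(0) = 0
G(1) = mex{} = 0
G(2) = mex{} = 0
G(3) = mex{} = 0
G(4) = mex{} = 0
G(5) = mex{} = 0
G(6) = mex{} = 0
G(7) = mex{0} = 1
G(8) = mex{0,0} = 1
G(9) = mex{0,0} = 1
G(10) = mex{0,0,0} = 1
G(11) = mex{0,0,0,0} = 1
G(12) = mex{0,0,0,0} = 1
G(13) = mex{0,0,0,0} = 1
G(14) = mex{1,0,0,0} = 2
G(15) = mex{1,1,0,0} = 2
G(16) = mex{1,1,0,0} = 2
G(17) = mex{1,1,1,0} = 2
G(18) = mex{1,1,1,1} = 0
G(19) = mex{1,1,1,1} = 0
G(20) = mex{1,1,1,1} = 0
G(21) = mex{2,1,1,1} = 0
G(22) = mex{2,2,1,1} = 0
G(23) = mex{2,2,1,1} = 0
G(24) = mex{2,2,2,1} = 0
P-positions are exactly the n with G(n) = 0.

0, 1, 2, 3, 4, 5, 6, 18, 19, 20, 21, 22, 23, 24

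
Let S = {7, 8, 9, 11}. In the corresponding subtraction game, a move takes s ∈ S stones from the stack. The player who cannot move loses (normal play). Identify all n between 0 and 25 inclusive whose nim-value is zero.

G(0) = 0
G(1) = mex{} = 0
G(2) = mex{} = 0
G(3) = mex{} = 0
G(4) = mex{} = 0
G(5) = mex{} = 0
G(6) = mex{} = 0
G(7) = mex{0} = 1
G(8) = mex{0,0} = 1
G(9) = mex{0,0,0} = 1
G(10) = mex{0,0,0} = 1
G(11) = mex{0,0,0,0} = 1
G(12) = mex{0,0,0,0} = 1
G(13) = mex{0,0,0,0} = 1
G(14) = mex{1,0,0,0} = 2
G(15) = mex{1,1,0,0} = 2
G(16) = mex{1,1,1,0} = 2
G(17) = mex{1,1,1,0} = 2
G(18) = mex{1,1,1,1} = 0
G(19) = mex{1,1,1,1} = 0
G(20) = mex{1,1,1,1} = 0
G(21) = mex{2,1,1,1} = 0
G(22) = mex{2,2,1,1} = 0
G(23) = mex{2,2,2,1} = 0
G(24) = mex{2,2,2,1} = 0
G(25) = mex{0,2,2,2} = 1
P-positions are exactly the n with G(n) = 0.

0, 1, 2, 3, 4, 5, 6, 18, 19, 20, 21, 22, 23, 24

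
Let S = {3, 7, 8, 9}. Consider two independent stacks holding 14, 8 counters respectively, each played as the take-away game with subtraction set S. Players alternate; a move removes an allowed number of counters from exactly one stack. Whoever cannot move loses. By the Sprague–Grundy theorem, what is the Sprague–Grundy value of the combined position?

6

All stacks use S = {3, 7, 8, 9}:
G(0) = 0
G(1) = mex{} = 0
G(2) = mex{} = 0
G(3) = mex{0} = 1
G(4) = mex{0} = 1
G(5) = mex{0} = 1
G(6) = mex{1} = 0
G(7) = mex{1,0} = 2
G(8) = mex{1,0,0} = 2
G(9) = mex{0,0,0,0} = 1
G(10) = mex{2,1,0,0} = 3
G(11) = mex{2,1,1,0} = 3
G(12) = mex{1,1,1,1} = 0
G(13) = mex{3,0,1,1} = 2
G(14) = mex{3,2,0,1} = 4
Stack A: G(14) = 4.
Stack B: G(8) = 2.
Combined Grundy value = 4 ⊕ 2 = 6.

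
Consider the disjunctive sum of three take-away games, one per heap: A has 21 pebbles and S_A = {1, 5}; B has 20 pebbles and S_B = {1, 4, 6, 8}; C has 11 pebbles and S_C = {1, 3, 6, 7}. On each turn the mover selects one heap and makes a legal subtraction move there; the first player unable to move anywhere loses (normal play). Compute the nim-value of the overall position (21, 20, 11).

3

Heap A, S = {1, 5}:
G(0) = 0
G(1) = mex{0} = 1
G(2) = mex{1} = 0
G(3) = mex{0} = 1
G(4) = mex{1} = 0
G(5) = mex{0,0} = 1
G(6) = mex{1,1} = 0
G(7) = mex{0,0} = 1
G(8) = mex{1,1} = 0
G(9) = mex{0,0} = 1
G(10) = mex{1,1} = 0
G(11) = mex{0,0} = 1
G(12) = mex{1,1} = 0
G(13) = mex{0,0} = 1
G(14) = mex{1,1} = 0
G(15) = mex{0,0} = 1
G(16) = mex{1,1} = 0
G(17) = mex{0,0} = 1
G(18) = mex{1,1} = 0
G(19) = mex{0,0} = 1
G(20) = mex{1,1} = 0
G(21) = mex{0,0} = 1
G_A(21) = 1.
Heap B, S = {1, 4, 6, 8}:
n :  0  1  2  3  4  5  6  7  8  9 10 11 12 13 14 15 16 17 18 19 20
G :  0  1  0  1  2  0  1  0  1  2  3  2  0  1  0  1  2  0  1  0  1
G_B(20) = 1.
Heap C, S = {1, 3, 6, 7}:
n :  0  1  2  3  4  5  6  7  8  9 10 11
G :  0  1  0  1  0  1  2  3  2  3  2  3
G_C(11) = 3.
Combined Grundy value = 1 ⊕ 1 ⊕ 3 = 3.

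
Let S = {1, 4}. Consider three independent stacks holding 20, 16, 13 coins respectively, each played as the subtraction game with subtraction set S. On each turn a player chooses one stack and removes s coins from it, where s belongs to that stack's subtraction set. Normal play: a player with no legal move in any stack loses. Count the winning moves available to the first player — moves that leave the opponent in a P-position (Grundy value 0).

0

All stacks use S = {1, 4}:
n :  0  1  2  3  4  5  6  7  8  9 10 11 12 13 14 15 16 17 18 19 20
G :  0  1  0  1  2  0  1  0  1  2  0  1  0  1  2  0  1  0  1  2  0
Stack A: G(20) = 0.
Stack B: G(16) = 1.
Stack C: G(13) = 1.
Combined Grundy value = 0 ⊕ 1 ⊕ 1 = 0.
A winning move leaves total XOR = 0, i.e. changes one component's Grundy value g to g ⊕ X where X is the current total.
Stack A: target g' = 0⊕0 = 0, but every legal move changes the Grundy value (mex property), so 0 moves.
Stack B: target g' = 1⊕0 = 1, but every legal move changes the Grundy value (mex property), so 0 moves.
Stack C: target g' = 1⊕0 = 1, but every legal move changes the Grundy value (mex property), so 0 moves.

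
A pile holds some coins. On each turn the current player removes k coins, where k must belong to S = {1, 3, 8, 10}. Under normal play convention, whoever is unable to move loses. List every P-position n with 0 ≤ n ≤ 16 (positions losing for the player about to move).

0, 2, 4, 6, 11, 13, 15

G(0) = 0
G(1) = mex{0} = 1
G(2) = mex{1} = 0
G(3) = mex{0,0} = 1
G(4) = mex{1,1} = 0
G(5) = mex{0,0} = 1
G(6) = mex{1,1} = 0
G(7) = mex{0,0} = 1
G(8) = mex{1,1,0} = 2
G(9) = mex{2,0,1} = 3
G(10) = mex{3,1,0,0} = 2
G(11) = mex{2,2,1,1} = 0
G(12) = mex{0,3,0,0} = 1
G(13) = mex{1,2,1,1} = 0
G(14) = mex{0,0,0,0} = 1
G(15) = mex{1,1,1,1} = 0
G(16) = mex{0,0,2,0} = 1
P-positions are exactly the n with G(n) = 0.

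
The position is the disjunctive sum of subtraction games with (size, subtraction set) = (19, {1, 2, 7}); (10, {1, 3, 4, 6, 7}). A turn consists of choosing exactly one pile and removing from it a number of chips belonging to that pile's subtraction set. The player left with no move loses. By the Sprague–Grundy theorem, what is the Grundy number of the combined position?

1

Pile A, S = {1, 2, 7}:
G(0) = 0
G(1) = mex{0} = 1
G(2) = mex{1,0} = 2
G(3) = mex{2,1} = 0
G(4) = mex{0,2} = 1
G(5) = mex{1,0} = 2
G(6) = mex{2,1} = 0
G(7) = mex{0,2,0} = 1
G(8) = mex{1,0,1} = 2
G(9) = mex{2,1,2} = 0
G(10) = mex{0,2,0} = 1
G(11) = mex{1,0,1} = 2
G(12) = mex{2,1,2} = 0
G(13) = mex{0,2,0} = 1
G(14) = mex{1,0,1} = 2
G(15) = mex{2,1,2} = 0
G(16) = mex{0,2,0} = 1
G(17) = mex{1,0,1} = 2
G(18) = mex{2,1,2} = 0
G(19) = mex{0,2,0} = 1
G_A(19) = 1.
Pile B, S = {1, 3, 4, 6, 7}:
n :  0  1  2  3  4  5  6  7  8  9 10
G :  0  1  0  1  2  3  2  3  4  5  0
G_B(10) = 0.
Combined Grundy value = 1 ⊕ 0 = 1.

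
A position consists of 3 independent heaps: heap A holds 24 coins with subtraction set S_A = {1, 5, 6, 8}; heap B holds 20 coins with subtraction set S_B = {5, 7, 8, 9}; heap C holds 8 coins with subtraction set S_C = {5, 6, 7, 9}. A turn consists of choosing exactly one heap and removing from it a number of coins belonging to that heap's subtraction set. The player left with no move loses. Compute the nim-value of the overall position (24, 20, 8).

0

Heap A, S = {1, 5, 6, 8}:
n :  0  1  2  3  4  5  6  7  8  9 10 11 12 13 14 15 16 17 18 19 20 21 22 23 24
G :  0  1  0  1  0  1  2  3  2  3  2  0  1  0  1  0  1  2  3  2  3  2  0  1  0
G_A(24) = 0.
Heap B, S = {5, 7, 8, 9}:
G(0) = 0
G(1) = mex{} = 0
G(2) = mex{} = 0
G(3) = mex{} = 0
G(4) = mex{} = 0
G(5) = mex{0} = 1
G(6) = mex{0} = 1
G(7) = mex{0,0} = 1
G(8) = mex{0,0,0} = 1
G(9) = mex{0,0,0,0} = 1
G(10) = mex{1,0,0,0} = 2
G(11) = mex{1,0,0,0} = 2
G(12) = mex{1,1,0,0} = 2
G(13) = mex{1,1,1,0} = 2
G(14) = mex{1,1,1,1} = 0
G(15) = mex{2,1,1,1} = 0
G(16) = mex{2,1,1,1} = 0
G(17) = mex{2,2,1,1} = 0
G(18) = mex{2,2,2,1} = 0
G(19) = mex{0,2,2,2} = 1
G(20) = mex{0,2,2,2} = 1
G_B(20) = 1.
Heap C, S = {5, 6, 7, 9}:
G(0) = 0
G(1) = mex{} = 0
G(2) = mex{} = 0
G(3) = mex{} = 0
G(4) = mex{} = 0
G(5) = mex{0} = 1
G(6) = mex{0,0} = 1
G(7) = mex{0,0,0} = 1
G(8) = mex{0,0,0} = 1
G_C(8) = 1.
Combined Grundy value = 0 ⊕ 1 ⊕ 1 = 0.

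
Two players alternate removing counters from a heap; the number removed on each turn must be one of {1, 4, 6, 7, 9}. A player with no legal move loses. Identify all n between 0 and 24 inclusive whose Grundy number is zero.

G(0) = 0
G(1) = mex{0} = 1
G(2) = mex{1} = 0
G(3) = mex{0} = 1
G(4) = mex{1,0} = 2
G(5) = mex{2,1} = 0
G(6) = mex{0,0,0} = 1
G(7) = mex{1,1,1,0} = 2
G(8) = mex{2,2,0,1} = 3
G(9) = mex{3,0,1,0,0} = 2
G(10) = mex{2,1,2,1,1} = 0
G(11) = mex{0,2,0,2,0} = 1
G(12) = mex{1,3,1,0,1} = 2
G(13) = mex{2,2,2,1,2} = 0
G(14) = mex{0,0,3,2,0} = 1
G(15) = mex{1,1,2,3,1} = 0
G(16) = mex{0,2,0,2,2} = 1
G(17) = mex{1,0,1,0,3} = 2
G(18) = mex{2,1,2,1,2} = 0
G(19) = mex{0,0,0,2,0} = 1
G(20) = mex{1,1,1,0,1} = 2
G(21) = mex{2,2,0,1,2} = 3
G(22) = mex{3,0,1,0,0} = 2
G(23) = mex{2,1,2,1,1} = 0
G(24) = mex{0,2,0,2,0} = 1
P-positions are exactly the n with G(n) = 0.

0, 2, 5, 10, 13, 15, 18, 23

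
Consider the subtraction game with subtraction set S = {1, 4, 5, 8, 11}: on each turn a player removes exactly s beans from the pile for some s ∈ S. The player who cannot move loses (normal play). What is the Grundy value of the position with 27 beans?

0

G(0) = 0
G(1) = mex{0} = 1
G(2) = mex{1} = 0
G(3) = mex{0} = 1
G(4) = mex{1,0} = 2
G(5) = mex{2,1,0} = 3
G(6) = mex{3,0,1} = 2
G(7) = mex{2,1,0} = 3
G(8) = mex{3,2,1,0} = 4
G(9) = mex{4,3,2,1} = 0
G(10) = mex{0,2,3,0} = 1
G(11) = mex{1,3,2,1,0} = 4
G(12) = mex{4,4,3,2,1} = 0
G(13) = mex{0,0,4,3,0} = 1
G(14) = mex{1,1,0,2,1} = 3
G(15) = mex{3,4,1,3,2} = 0
G(16) = mex{0,0,4,4,3} = 1
G(17) = mex{1,1,0,0,2} = 3
G(18) = mex{3,3,1,1,3} = 0
G(19) = mex{0,0,3,4,4} = 1
G(20) = mex{1,1,0,0,0} = 2
G(21) = mex{2,3,1,1,1} = 0
G(22) = mex{0,0,3,3,4} = 1
G(23) = mex{1,1,0,0,0} = 2
G(24) = mex{2,2,1,1,1} = 0
G(25) = mex{0,0,2,3,3} = 1
G(26) = mex{1,1,0,0,0} = 2
G(27) = mex{2,2,1,1,1} = 0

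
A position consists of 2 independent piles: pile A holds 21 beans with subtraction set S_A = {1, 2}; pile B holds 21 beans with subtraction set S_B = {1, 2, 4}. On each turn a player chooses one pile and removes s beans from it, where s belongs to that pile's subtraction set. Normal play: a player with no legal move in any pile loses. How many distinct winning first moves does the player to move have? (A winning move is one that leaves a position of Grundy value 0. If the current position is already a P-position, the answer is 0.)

Pile A, S = {1, 2}:
n :  0  1  2  3  4  5  6  7  8  9 10 11 12 13 14 15 16 17 18 19 20 21
G :  0  1  2  0  1  2  0  1  2  0  1  2  0  1  2  0  1  2  0  1  2  0
G_A(21) = 0.
Pile B, S = {1, 2, 4}:
n :  0  1  2  3  4  5  6  7  8  9 10 11 12 13 14 15 16 17 18 19 20 21
G :  0  1  2  0  1  2  0  1  2  0  1  2  0  1  2  0  1  2  0  1  2  0
G_B(21) = 0.
Combined Grundy value = 0 ⊕ 0 = 0.
A winning move leaves total XOR = 0, i.e. changes one component's Grundy value g to g ⊕ X where X is the current total.
Pile A: target g' = 0⊕0 = 0, but every legal move changes the Grundy value (mex property), so 0 moves.
Pile B: target g' = 0⊕0 = 0, but every legal move changes the Grundy value (mex property), so 0 moves.

0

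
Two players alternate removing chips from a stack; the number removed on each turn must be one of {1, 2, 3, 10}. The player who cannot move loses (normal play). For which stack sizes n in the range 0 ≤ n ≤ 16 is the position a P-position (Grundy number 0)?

0, 4, 8, 12, 16

G(0) = 0
G(1) = mex{0} = 1
G(2) = mex{1,0} = 2
G(3) = mex{2,1,0} = 3
G(4) = mex{3,2,1} = 0
G(5) = mex{0,3,2} = 1
G(6) = mex{1,0,3} = 2
G(7) = mex{2,1,0} = 3
G(8) = mex{3,2,1} = 0
G(9) = mex{0,3,2} = 1
G(10) = mex{1,0,3,0} = 2
G(11) = mex{2,1,0,1} = 3
G(12) = mex{3,2,1,2} = 0
G(13) = mex{0,3,2,3} = 1
G(14) = mex{1,0,3,0} = 2
G(15) = mex{2,1,0,1} = 3
G(16) = mex{3,2,1,2} = 0
P-positions are exactly the n with G(n) = 0.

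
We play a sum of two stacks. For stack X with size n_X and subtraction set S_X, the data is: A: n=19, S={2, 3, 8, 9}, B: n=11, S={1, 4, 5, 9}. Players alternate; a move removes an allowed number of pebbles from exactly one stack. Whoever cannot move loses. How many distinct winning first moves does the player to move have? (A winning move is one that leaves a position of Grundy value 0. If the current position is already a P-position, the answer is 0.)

Stack A, S = {2, 3, 8, 9}:
G(0) = 0
G(1) = mex{} = 0
G(2) = mex{0} = 1
G(3) = mex{0,0} = 1
G(4) = mex{1,0} = 2
G(5) = mex{1,1} = 0
G(6) = mex{2,1} = 0
G(7) = mex{0,2} = 1
G(8) = mex{0,0,0} = 1
G(9) = mex{1,0,0,0} = 2
G(10) = mex{1,1,1,0} = 2
G(11) = mex{2,1,1,1} = 0
G(12) = mex{2,2,2,1} = 0
G(13) = mex{0,2,0,2} = 1
G(14) = mex{0,0,0,0} = 1
G(15) = mex{1,0,1,0} = 2
G(16) = mex{1,1,1,1} = 0
G(17) = mex{2,1,2,1} = 0
G(18) = mex{0,2,2,2} = 1
G(19) = mex{0,0,0,2} = 1
G_A(19) = 1.
Stack B, S = {1, 4, 5, 9}:
n :  0  1  2  3  4  5  6  7  8  9 10 11
G :  0  1  0  1  2  3  2  3  0  1  0  1
G_B(11) = 1.
Combined Grundy value = 1 ⊕ 1 = 0.
A winning move leaves total XOR = 0, i.e. changes one component's Grundy value g to g ⊕ X where X is the current total.
Stack A: target g' = 1⊕0 = 1, but every legal move changes the Grundy value (mex property), so 0 moves.
Stack B: target g' = 1⊕0 = 1, but every legal move changes the Grundy value (mex property), so 0 moves.

0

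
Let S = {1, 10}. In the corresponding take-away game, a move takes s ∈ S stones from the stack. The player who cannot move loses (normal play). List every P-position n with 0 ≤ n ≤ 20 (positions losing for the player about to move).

G(0) = 0
G(1) = mex{0} = 1
G(2) = mex{1} = 0
G(3) = mex{0} = 1
G(4) = mex{1} = 0
G(5) = mex{0} = 1
G(6) = mex{1} = 0
G(7) = mex{0} = 1
G(8) = mex{1} = 0
G(9) = mex{0} = 1
G(10) = mex{1,0} = 2
G(11) = mex{2,1} = 0
G(12) = mex{0,0} = 1
G(13) = mex{1,1} = 0
G(14) = mex{0,0} = 1
G(15) = mex{1,1} = 0
G(16) = mex{0,0} = 1
G(17) = mex{1,1} = 0
G(18) = mex{0,0} = 1
G(19) = mex{1,1} = 0
G(20) = mex{0,2} = 1
P-positions are exactly the n with G(n) = 0.

0, 2, 4, 6, 8, 11, 13, 15, 17, 19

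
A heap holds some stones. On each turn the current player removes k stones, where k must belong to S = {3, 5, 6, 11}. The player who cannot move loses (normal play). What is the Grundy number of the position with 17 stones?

0

G(0) = 0
G(1) = mex{} = 0
G(2) = mex{} = 0
G(3) = mex{0} = 1
G(4) = mex{0} = 1
G(5) = mex{0,0} = 1
G(6) = mex{1,0,0} = 2
G(7) = mex{1,0,0} = 2
G(8) = mex{1,1,0} = 2
G(9) = mex{2,1,1} = 0
G(10) = mex{2,1,1} = 0
G(11) = mex{2,2,1,0} = 3
G(12) = mex{0,2,2,0} = 1
G(13) = mex{0,2,2,0} = 1
G(14) = mex{3,0,2,1} = 4
G(15) = mex{1,0,0,1} = 2
G(16) = mex{1,3,0,1} = 2
G(17) = mex{4,1,3,2} = 0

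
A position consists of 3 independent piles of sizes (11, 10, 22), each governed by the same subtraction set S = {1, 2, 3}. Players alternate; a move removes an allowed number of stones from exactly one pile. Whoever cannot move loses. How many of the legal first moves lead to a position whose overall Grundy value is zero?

3

All piles use S = {1, 2, 3}:
G(0) = 0
G(1) = mex{0} = 1
G(2) = mex{1,0} = 2
G(3) = mex{2,1,0} = 3
G(4) = mex{3,2,1} = 0
G(5) = mex{0,3,2} = 1
G(6) = mex{1,0,3} = 2
G(7) = mex{2,1,0} = 3
G(8) = mex{3,2,1} = 0
G(9) = mex{0,3,2} = 1
G(10) = mex{1,0,3} = 2
G(11) = mex{2,1,0} = 3
G(12) = mex{3,2,1} = 0
G(13) = mex{0,3,2} = 1
G(14) = mex{1,0,3} = 2
G(15) = mex{2,1,0} = 3
G(16) = mex{3,2,1} = 0
G(17) = mex{0,3,2} = 1
G(18) = mex{1,0,3} = 2
G(19) = mex{2,1,0} = 3
G(20) = mex{3,2,1} = 0
G(21) = mex{0,3,2} = 1
G(22) = mex{1,0,3} = 2
Pile A: G(11) = 3.
Pile B: G(10) = 2.
Pile C: G(22) = 2.
Combined Grundy value = 3 ⊕ 2 ⊕ 2 = 3.
A winning move leaves total XOR = 0, i.e. changes one component's Grundy value g to g ⊕ X where X is the current total.
Pile A: need g' = 3⊕3 = 0. Options: 11−1→G=2, 11−2→G=1, 11−3→G=0. Hits: 1.
Pile B: need g' = 2⊕3 = 1. Options: 10−1→G=1, 10−2→G=0, 10−3→G=3. Hits: 1.
Pile C: need g' = 2⊕3 = 1. Options: 22−1→G=1, 22−2→G=0, 22−3→G=3. Hits: 1.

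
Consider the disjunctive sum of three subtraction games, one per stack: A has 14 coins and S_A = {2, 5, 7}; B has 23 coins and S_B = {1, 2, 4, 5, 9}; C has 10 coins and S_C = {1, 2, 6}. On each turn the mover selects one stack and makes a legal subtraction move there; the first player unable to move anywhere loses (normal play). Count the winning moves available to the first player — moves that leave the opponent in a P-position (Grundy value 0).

Stack A, S = {2, 5, 7}:
G(0) = 0
G(1) = mex{} = 0
G(2) = mex{0} = 1
G(3) = mex{0} = 1
G(4) = mex{1} = 0
G(5) = mex{1,0} = 2
G(6) = mex{0,0} = 1
G(7) = mex{2,1,0} = 3
G(8) = mex{1,1,0} = 2
G(9) = mex{3,0,1} = 2
G(10) = mex{2,2,1} = 0
G(11) = mex{2,1,0} = 3
G(12) = mex{0,3,2} = 1
G(13) = mex{3,2,1} = 0
G(14) = mex{1,2,3} = 0
G_A(14) = 0.
Stack B, S = {1, 2, 4, 5, 9}:
G(0) = 0
G(1) = mex{0} = 1
G(2) = mex{1,0} = 2
G(3) = mex{2,1} = 0
G(4) = mex{0,2,0} = 1
G(5) = mex{1,0,1,0} = 2
G(6) = mex{2,1,2,1} = 0
G(7) = mex{0,2,0,2} = 1
G(8) = mex{1,0,1,0} = 2
G(9) = mex{2,1,2,1,0} = 3
G(10) = mex{3,2,0,2,1} = 4
G(11) = mex{4,3,1,0,2} = 5
G(12) = mex{5,4,2,1,0} = 3
G(13) = mex{3,5,3,2,1} = 0
G(14) = mex{0,3,4,3,2} = 1
G(15) = mex{1,0,5,4,0} = 2
G(16) = mex{2,1,3,5,1} = 0
G(17) = mex{0,2,0,3,2} = 1
G(18) = mex{1,0,1,0,3} = 2
G(19) = mex{2,1,2,1,4} = 0
G(20) = mex{0,2,0,2,5} = 1
G(21) = mex{1,0,1,0,3} = 2
G(22) = mex{2,1,2,1,0} = 3
G(23) = mex{3,2,0,2,1} = 4
G_B(23) = 4.
Stack C, S = {1, 2, 6}:
n :  0  1  2  3  4  5  6  7  8  9 10
G :  0  1  2  0  1  2  3  0  1  2  0
G_C(10) = 0.
Combined Grundy value = 0 ⊕ 4 ⊕ 0 = 4.
A winning move leaves total XOR = 0, i.e. changes one component's Grundy value g to g ⊕ X where X is the current total.
Stack A: need g' = 0⊕4 = 4. Options: 14−2→G=1, 14−5→G=2, 14−7→G=3. Hits: 0.
Stack B: need g' = 4⊕4 = 0. Options: 23−1→G=3, 23−2→G=2, 23−4→G=0, 23−5→G=2, 23−9→G=1. Hits: 1.
Stack C: need g' = 0⊕4 = 4. Options: 10−1→G=2, 10−2→G=1, 10−6→G=1. Hits: 0.

1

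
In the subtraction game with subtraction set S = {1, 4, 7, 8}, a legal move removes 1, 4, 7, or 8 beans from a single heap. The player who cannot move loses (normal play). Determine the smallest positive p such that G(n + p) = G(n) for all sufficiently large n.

25

G(0) = 0
G(1) = mex{0} = 1
G(2) = mex{1} = 0
G(3) = mex{0} = 1
G(4) = mex{1,0} = 2
G(5) = mex{2,1} = 0
G(6) = mex{0,0} = 1
G(7) = mex{1,1,0} = 2
G(8) = mex{2,2,1,0} = 3
G(9) = mex{3,0,0,1} = 2
G(10) = mex{2,1,1,0} = 3
G(11) = mex{3,2,2,1} = 0
G(12) = mex{0,3,0,2} = 1
G(13) = mex{1,2,1,0} = 3
G(14) = mex{3,3,2,1} = 0
G(15) = mex{0,0,3,2} = 1
G(16) = mex{1,1,2,3} = 0
G(17) = mex{0,3,3,2} = 1
G(18) = mex{1,0,0,3} = 2
G(19) = mex{2,1,1,0} = 3
G(20) = mex{3,0,3,1} = 2
G(21) = mex{2,1,0,3} = 4
G(22) = mex{4,2,1,0} = 3
G(23) = mex{3,3,0,1} = 2
G(24) = mex{2,2,1,0} = 3
G(25) = mex{3,4,2,1} = 0
G(26) = mex{0,3,3,2} = 1
G(27) = mex{1,2,2,3} = 0
G(28) = mex{0,3,4,2} = 1
G(29) = mex{1,0,3,4} = 2
G(30) = mex{2,1,2,3} = 0
G(31) = mex{0,0,3,2} = 1
G(32) = mex{1,1,0,3} = 2
G(33) = mex{2,2,1,0} = 3
G(34) = mex{3,0,0,1} = 2
G(35) = mex{2,1,1,0} = 3
G(36) = mex{3,2,2,1} = 0
G(37) = mex{0,3,0,2} = 1
G(38) = mex{1,2,1,0} = 3
G(39) = mex{3,3,2,1} = 0
G(40) = mex{0,0,3,2} = 1
G(41) = mex{1,1,2,3} = 0
G(42) = mex{0,3,3,2} = 1
G(43) = mex{1,0,0,3} = 2
G(44) = mex{2,1,1,0} = 3
G(45) = mex{3,0,3,1} = 2
G(46) = mex{2,1,0,3} = 4
G(47) = mex{4,2,1,0} = 3
G(48) = mex{3,3,0,1} = 2
G(49) = mex{2,2,1,0} = 3
G(50) = mex{3,4,2,1} = 0
G(51) = mex{0,3,3,2} = 1
G(n+25) = G(n) holds for n = 0,…,7 (a full window of length max(S) = 8), so the sequence is purely periodic with period 25.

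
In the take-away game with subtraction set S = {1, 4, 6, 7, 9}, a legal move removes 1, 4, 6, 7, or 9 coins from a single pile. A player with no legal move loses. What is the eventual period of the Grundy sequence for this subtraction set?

13

n :  0  1  2  3  4  5  6  7  8  9 10 11 12 13 14 15 16 17 18 19 20 21 22 23 24 25 26 27
G :  0  1  0  1  2  0  1  2  3  2  0  1  2  0  1  0  1  2  0  1  2  3  2  0  1  2  0  1
G(n+13) = G(n) holds for n = 0,…,8 (a full window of length max(S) = 9), so the sequence is purely periodic with period 13.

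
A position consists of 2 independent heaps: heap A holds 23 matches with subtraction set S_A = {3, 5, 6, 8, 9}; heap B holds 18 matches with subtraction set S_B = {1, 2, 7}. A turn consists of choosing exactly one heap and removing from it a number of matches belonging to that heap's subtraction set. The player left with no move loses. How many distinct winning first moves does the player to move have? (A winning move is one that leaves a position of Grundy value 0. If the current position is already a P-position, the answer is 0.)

Heap A, S = {3, 5, 6, 8, 9}:
n :  0  1  2  3  4  5  6  7  8  9 10 11 12 13 14 15 16 17 18 19 20 21 22 23
G :  0  0  0  1  1  1  2  2  2  3  3  3  0  0  0  1  1  1  2  2  2  3  3  3
G_A(23) = 3.
Heap B, S = {1, 2, 7}:
G(0) = 0
G(1) = mex{0} = 1
G(2) = mex{1,0} = 2
G(3) = mex{2,1} = 0
G(4) = mex{0,2} = 1
G(5) = mex{1,0} = 2
G(6) = mex{2,1} = 0
G(7) = mex{0,2,0} = 1
G(8) = mex{1,0,1} = 2
G(9) = mex{2,1,2} = 0
G(10) = mex{0,2,0} = 1
G(11) = mex{1,0,1} = 2
G(12) = mex{2,1,2} = 0
G(13) = mex{0,2,0} = 1
G(14) = mex{1,0,1} = 2
G(15) = mex{2,1,2} = 0
G(16) = mex{0,2,0} = 1
G(17) = mex{1,0,1} = 2
G(18) = mex{2,1,2} = 0
G_B(18) = 0.
Combined Grundy value = 3 ⊕ 0 = 3.
A winning move leaves total XOR = 0, i.e. changes one component's Grundy value g to g ⊕ X where X is the current total.
Heap A: need g' = 3⊕3 = 0. Options: 23−3→G=2, 23−5→G=2, 23−6→G=1, 23−8→G=1, 23−9→G=0. Hits: 1.
Heap B: need g' = 0⊕3 = 3. Options: 18−1→G=2, 18−2→G=1, 18−7→G=2. Hits: 0.

1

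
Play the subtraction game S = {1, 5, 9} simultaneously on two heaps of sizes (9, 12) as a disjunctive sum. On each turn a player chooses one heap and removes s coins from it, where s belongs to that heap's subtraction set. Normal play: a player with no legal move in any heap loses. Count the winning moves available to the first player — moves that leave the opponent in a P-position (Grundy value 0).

All heaps use S = {1, 5, 9}:
n :  0  1  2  3  4  5  6  7  8  9 10 11 12
G :  0  1  0  1  0  1  0  1  0  1  0  1  0
Heap A: G(9) = 1.
Heap B: G(12) = 0.
Combined Grundy value = 1 ⊕ 0 = 1.
A winning move leaves total XOR = 0, i.e. changes one component's Grundy value g to g ⊕ X where X is the current total.
Heap A: need g' = 1⊕1 = 0. Options: 9−1→G=0, 9−5→G=0, 9−9→G=0. Hits: 3.
Heap B: need g' = 0⊕1 = 1. Options: 12−1→G=1, 12−5→G=1, 12−9→G=1. Hits: 3.

6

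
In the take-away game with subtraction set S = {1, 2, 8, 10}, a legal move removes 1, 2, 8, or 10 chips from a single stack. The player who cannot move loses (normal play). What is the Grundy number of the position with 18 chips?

G(0) = 0
G(1) = mex{0} = 1
G(2) = mex{1,0} = 2
G(3) = mex{2,1} = 0
G(4) = mex{0,2} = 1
G(5) = mex{1,0} = 2
G(6) = mex{2,1} = 0
G(7) = mex{0,2} = 1
G(8) = mex{1,0,0} = 2
G(9) = mex{2,1,1} = 0
G(10) = mex{0,2,2,0} = 1
G(11) = mex{1,0,0,1} = 2
G(12) = mex{2,1,1,2} = 0
G(13) = mex{0,2,2,0} = 1
G(14) = mex{1,0,0,1} = 2
G(15) = mex{2,1,1,2} = 0
G(16) = mex{0,2,2,0} = 1
G(17) = mex{1,0,0,1} = 2
G(18) = mex{2,1,1,2} = 0

0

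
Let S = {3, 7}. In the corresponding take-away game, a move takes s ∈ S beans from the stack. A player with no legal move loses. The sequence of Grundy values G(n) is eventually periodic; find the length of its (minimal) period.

n :  0  1  2  3  4  5  6  7  8  9 10 11 12 13 14 15 16 17 18 19 20 21
G :  0  0  0  1  1  1  0  2  2  1  0  0  0  1  1  1  0  2  2  1  0  0
G(n+10) = G(n) holds for n = 0,…,6 (a full window of length max(S) = 7), so the sequence is purely periodic with period 10.

10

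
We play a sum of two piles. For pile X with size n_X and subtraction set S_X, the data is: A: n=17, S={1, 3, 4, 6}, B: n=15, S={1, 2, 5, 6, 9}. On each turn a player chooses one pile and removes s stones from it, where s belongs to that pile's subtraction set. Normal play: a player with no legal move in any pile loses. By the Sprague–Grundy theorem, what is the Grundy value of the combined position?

0

Pile A, S = {1, 3, 4, 6}:
n :  0  1  2  3  4  5  6  7  8  9 10 11 12 13 14 15 16 17
G :  0  1  0  1  2  3  2  0  1  0  1  2  3  2  0  1  0  1
G_A(17) = 1.
Pile B, S = {1, 2, 5, 6, 9}:
n :  0  1  2  3  4  5  6  7  8  9 10 11 12 13 14 15
G :  0  1  2  0  1  2  3  0  1  2  0  1  2  3  0  1
G_B(15) = 1.
Combined Grundy value = 1 ⊕ 1 = 0.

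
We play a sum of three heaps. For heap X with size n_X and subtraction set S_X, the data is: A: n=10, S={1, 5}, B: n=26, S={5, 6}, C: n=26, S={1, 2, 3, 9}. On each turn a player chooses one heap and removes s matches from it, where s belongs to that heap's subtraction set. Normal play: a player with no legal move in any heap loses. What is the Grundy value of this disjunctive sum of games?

Heap A, S = {1, 5}:
n :  0  1  2  3  4  5  6  7  8  9 10
G :  0  1  0  1  0  1  0  1  0  1  0
G_A(10) = 0.
Heap B, S = {5, 6}:
n :  0  1  2  3  4  5  6  7  8  9 10 11 12 13 14 15 16 17 18 19 20 21 22 23 24 25 26
G :  0  0  0  0  0  1  1  1  1  1  2  0  0  0  0  0  1  1  1  1  1  2  0  0  0  0  0
G_B(26) = 0.
Heap C, S = {1, 2, 3, 9}:
n :  0  1  2  3  4  5  6  7  8  9 10 11 12 13 14 15 16 17 18 19 20 21 22 23 24 25 26
G :  0  1  2  3  0  1  2  3  0  1  2  3  0  1  2  3  0  1  2  3  0  1  2  3  0  1  2
G_C(26) = 2.
Combined Grundy value = 0 ⊕ 0 ⊕ 2 = 2.

2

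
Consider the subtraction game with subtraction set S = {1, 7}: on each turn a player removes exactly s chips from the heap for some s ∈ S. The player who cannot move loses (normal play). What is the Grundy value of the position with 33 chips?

n :  0  1  2  3  4  5  6  7  8  9 10 11 12 13 14 15 16 17 18 19 20 21 22 23 24 25 26 27 28 29 30 31 32 33
G :  0  1  0  1  0  1  0  1  0  1  0  1  0  1  0  1  0  1  0  1  0  1  0  1  0  1  0  1  0  1  0  1  0  1

1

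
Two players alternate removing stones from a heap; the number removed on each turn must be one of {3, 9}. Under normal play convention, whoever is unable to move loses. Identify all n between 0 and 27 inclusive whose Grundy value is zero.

0, 1, 2, 6, 7, 8, 12, 13, 14, 18, 19, 20, 24, 25, 26

n :  0  1  2  3  4  5  6  7  8  9 10 11 12 13 14 15 16 17 18 19 20 21 22 23 24 25 26 27
G :  0  0  0  1  1  1  0  0  0  1  1  1  0  0  0  1  1  1  0  0  0  1  1  1  0  0  0  1
P-positions are exactly the n with G(n) = 0.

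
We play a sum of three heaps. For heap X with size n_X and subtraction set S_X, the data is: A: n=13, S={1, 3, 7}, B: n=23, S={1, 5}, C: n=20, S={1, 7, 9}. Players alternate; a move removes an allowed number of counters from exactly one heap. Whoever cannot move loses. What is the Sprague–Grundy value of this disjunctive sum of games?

0

Heap A, S = {1, 3, 7}:
G(0) = 0
G(1) = mex{0} = 1
G(2) = mex{1} = 0
G(3) = mex{0,0} = 1
G(4) = mex{1,1} = 0
G(5) = mex{0,0} = 1
G(6) = mex{1,1} = 0
G(7) = mex{0,0,0} = 1
G(8) = mex{1,1,1} = 0
G(9) = mex{0,0,0} = 1
G(10) = mex{1,1,1} = 0
G(11) = mex{0,0,0} = 1
G(12) = mex{1,1,1} = 0
G(13) = mex{0,0,0} = 1
G_A(13) = 1.
Heap B, S = {1, 5}:
G(0) = 0
G(1) = mex{0} = 1
G(2) = mex{1} = 0
G(3) = mex{0} = 1
G(4) = mex{1} = 0
G(5) = mex{0,0} = 1
G(6) = mex{1,1} = 0
G(7) = mex{0,0} = 1
G(8) = mex{1,1} = 0
G(9) = mex{0,0} = 1
G(10) = mex{1,1} = 0
G(11) = mex{0,0} = 1
G(12) = mex{1,1} = 0
G(13) = mex{0,0} = 1
G(14) = mex{1,1} = 0
G(15) = mex{0,0} = 1
G(16) = mex{1,1} = 0
G(17) = mex{0,0} = 1
G(18) = mex{1,1} = 0
G(19) = mex{0,0} = 1
G(20) = mex{1,1} = 0
G(21) = mex{0,0} = 1
G(22) = mex{1,1} = 0
G(23) = mex{0,0} = 1
G_B(23) = 1.
Heap C, S = {1, 7, 9}:
n :  0  1  2  3  4  5  6  7  8  9 10 11 12 13 14 15 16 17 18 19 20
G :  0  1  0  1  0  1  0  1  0  1  0  1  0  1  0  1  0  1  0  1  0
G_C(20) = 0.
Combined Grundy value = 1 ⊕ 1 ⊕ 0 = 0.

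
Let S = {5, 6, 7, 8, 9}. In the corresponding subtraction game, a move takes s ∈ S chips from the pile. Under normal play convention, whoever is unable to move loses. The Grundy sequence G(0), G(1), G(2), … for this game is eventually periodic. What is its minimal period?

n :  0  1  2  3  4  5  6  7  8  9 10 11 12 13 14 15 16 17 18 19 20 21 22 23 24 25 26 27 28 29
G :  0  0  0  0  0  1  1  1  1  1  2  2  2  2  0  0  0  0  0  1  1  1  1  1  2  2  2  2  0  0
G(n+14) = G(n) holds for n = 0,…,8 (a full window of length max(S) = 9), so the sequence is purely periodic with period 14.

14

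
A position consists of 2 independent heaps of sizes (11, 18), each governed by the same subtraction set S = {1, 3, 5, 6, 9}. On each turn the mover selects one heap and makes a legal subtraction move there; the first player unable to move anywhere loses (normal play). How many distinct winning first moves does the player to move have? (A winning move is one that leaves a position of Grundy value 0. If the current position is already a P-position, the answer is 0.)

4

All heaps use S = {1, 3, 5, 6, 9}:
G(0) = 0
G(1) = mex{0} = 1
G(2) = mex{1} = 0
G(3) = mex{0,0} = 1
G(4) = mex{1,1} = 0
G(5) = mex{0,0,0} = 1
G(6) = mex{1,1,1,0} = 2
G(7) = mex{2,0,0,1} = 3
G(8) = mex{3,1,1,0} = 2
G(9) = mex{2,2,0,1,0} = 3
G(10) = mex{3,3,1,0,1} = 2
G(11) = mex{2,2,2,1,0} = 3
G(12) = mex{3,3,3,2,1} = 0
G(13) = mex{0,2,2,3,0} = 1
G(14) = mex{1,3,3,2,1} = 0
G(15) = mex{0,0,2,3,2} = 1
G(16) = mex{1,1,3,2,3} = 0
G(17) = mex{0,0,0,3,2} = 1
G(18) = mex{1,1,1,0,3} = 2
Heap A: G(11) = 3.
Heap B: G(18) = 2.
Combined Grundy value = 3 ⊕ 2 = 1.
A winning move leaves total XOR = 0, i.e. changes one component's Grundy value g to g ⊕ X where X is the current total.
Heap A: need g' = 3⊕1 = 2. Options: 11−1→G=2, 11−3→G=2, 11−5→G=2, 11−6→G=1, 11−9→G=0. Hits: 3.
Heap B: need g' = 2⊕1 = 3. Options: 18−1→G=1, 18−3→G=1, 18−5→G=1, 18−6→G=0, 18−9→G=3. Hits: 1.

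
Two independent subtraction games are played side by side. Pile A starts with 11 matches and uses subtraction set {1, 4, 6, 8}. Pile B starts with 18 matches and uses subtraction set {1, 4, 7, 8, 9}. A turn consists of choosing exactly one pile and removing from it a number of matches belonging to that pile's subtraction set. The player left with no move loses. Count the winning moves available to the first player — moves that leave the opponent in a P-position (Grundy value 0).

2

Pile A, S = {1, 4, 6, 8}:
n :  0  1  2  3  4  5  6  7  8  9 10 11
G :  0  1  0  1  2  0  1  0  1  2  3  2
G_A(11) = 2.
Pile B, S = {1, 4, 7, 8, 9}:
n :  0  1  2  3  4  5  6  7  8  9 10 11 12 13 14 15 16 17 18
G :  0  1  0  1  2  0  1  2  3  2  3  4  5  3  4  0  1  0  1
G_B(18) = 1.
Combined Grundy value = 2 ⊕ 1 = 3.
A winning move leaves total XOR = 0, i.e. changes one component's Grundy value g to g ⊕ X where X is the current total.
Pile A: need g' = 2⊕3 = 1. Options: 11−1→G=3, 11−4→G=0, 11−6→G=0, 11−8→G=1. Hits: 1.
Pile B: need g' = 1⊕3 = 2. Options: 18−1→G=0, 18−4→G=4, 18−7→G=4, 18−8→G=3, 18−9→G=2. Hits: 1.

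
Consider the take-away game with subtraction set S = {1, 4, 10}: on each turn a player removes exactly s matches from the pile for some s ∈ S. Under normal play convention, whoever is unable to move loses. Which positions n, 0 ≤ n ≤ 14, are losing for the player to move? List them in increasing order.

0, 2, 5, 7, 13

n :  0  1  2  3  4  5  6  7  8  9 10 11 12 13 14
G :  0  1  0  1  2  0  1  0  1  2  3  2  3  0  1
P-positions are exactly the n with G(n) = 0.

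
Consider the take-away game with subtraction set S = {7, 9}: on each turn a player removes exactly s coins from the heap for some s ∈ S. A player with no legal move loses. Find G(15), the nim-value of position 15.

2

G(0) = 0
G(1) = mex{} = 0
G(2) = mex{} = 0
G(3) = mex{} = 0
G(4) = mex{} = 0
G(5) = mex{} = 0
G(6) = mex{} = 0
G(7) = mex{0} = 1
G(8) = mex{0} = 1
G(9) = mex{0,0} = 1
G(10) = mex{0,0} = 1
G(11) = mex{0,0} = 1
G(12) = mex{0,0} = 1
G(13) = mex{0,0} = 1
G(14) = mex{1,0} = 2
G(15) = mex{1,0} = 2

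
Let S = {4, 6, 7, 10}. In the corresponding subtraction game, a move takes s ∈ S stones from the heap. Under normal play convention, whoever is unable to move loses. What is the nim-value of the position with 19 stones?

G(0) = 0
G(1) = mex{} = 0
G(2) = mex{} = 0
G(3) = mex{} = 0
G(4) = mex{0} = 1
G(5) = mex{0} = 1
G(6) = mex{0,0} = 1
G(7) = mex{0,0,0} = 1
G(8) = mex{1,0,0} = 2
G(9) = mex{1,0,0} = 2
G(10) = mex{1,1,0,0} = 2
G(11) = mex{1,1,1,0} = 2
G(12) = mex{2,1,1,0} = 3
G(13) = mex{2,1,1,0} = 3
G(14) = mex{2,2,1,1} = 0
G(15) = mex{2,2,2,1} = 0
G(16) = mex{3,2,2,1} = 0
G(17) = mex{3,2,2,1} = 0
G(18) = mex{0,3,2,2} = 1
G(19) = mex{0,3,3,2} = 1

1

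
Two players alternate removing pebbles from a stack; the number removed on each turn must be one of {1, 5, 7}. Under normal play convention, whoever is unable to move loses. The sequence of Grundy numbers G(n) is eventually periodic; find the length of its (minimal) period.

2

G(0) = 0
G(1) = mex{0} = 1
G(2) = mex{1} = 0
G(3) = mex{0} = 1
G(4) = mex{1} = 0
G(5) = mex{0,0} = 1
G(6) = mex{1,1} = 0
G(7) = mex{0,0,0} = 1
G(8) = mex{1,1,1} = 0
G(9) = mex{0,0,0} = 1
G(10) = mex{1,1,1} = 0
G(11) = mex{0,0,0} = 1
G(12) = mex{1,1,1} = 0
G(13) = mex{0,0,0} = 1
G(14) = mex{1,1,1} = 0
G(n+2) = G(n) holds for n = 0,…,6 (a full window of length max(S) = 7), so the sequence is purely periodic with period 2.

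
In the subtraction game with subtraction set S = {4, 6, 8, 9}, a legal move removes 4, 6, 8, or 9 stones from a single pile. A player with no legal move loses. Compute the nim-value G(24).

2

n :  0  1  2  3  4  5  6  7  8  9 10 11 12 13 14 15 16 17 18 19 20 21 22 23 24
G :  0  0  0  0  1  1  1  1  2  2  2  2  3  0  0  0  0  1  1  1  1  2  2  2  2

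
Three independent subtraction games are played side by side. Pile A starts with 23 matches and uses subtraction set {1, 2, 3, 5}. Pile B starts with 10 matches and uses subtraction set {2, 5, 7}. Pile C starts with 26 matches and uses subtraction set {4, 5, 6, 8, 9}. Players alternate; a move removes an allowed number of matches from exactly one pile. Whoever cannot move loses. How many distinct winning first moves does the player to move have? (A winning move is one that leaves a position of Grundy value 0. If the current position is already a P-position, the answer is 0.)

Pile A, S = {1, 2, 3, 5}:
G(0) = 0
G(1) = mex{0} = 1
G(2) = mex{1,0} = 2
G(3) = mex{2,1,0} = 3
G(4) = mex{3,2,1} = 0
G(5) = mex{0,3,2,0} = 1
G(6) = mex{1,0,3,1} = 2
G(7) = mex{2,1,0,2} = 3
G(8) = mex{3,2,1,3} = 0
G(9) = mex{0,3,2,0} = 1
G(10) = mex{1,0,3,1} = 2
G(11) = mex{2,1,0,2} = 3
G(12) = mex{3,2,1,3} = 0
G(13) = mex{0,3,2,0} = 1
G(14) = mex{1,0,3,1} = 2
G(15) = mex{2,1,0,2} = 3
G(16) = mex{3,2,1,3} = 0
G(17) = mex{0,3,2,0} = 1
G(18) = mex{1,0,3,1} = 2
G(19) = mex{2,1,0,2} = 3
G(20) = mex{3,2,1,3} = 0
G(21) = mex{0,3,2,0} = 1
G(22) = mex{1,0,3,1} = 2
G(23) = mex{2,1,0,2} = 3
G_A(23) = 3.
Pile B, S = {2, 5, 7}:
G(0) = 0
G(1) = mex{} = 0
G(2) = mex{0} = 1
G(3) = mex{0} = 1
G(4) = mex{1} = 0
G(5) = mex{1,0} = 2
G(6) = mex{0,0} = 1
G(7) = mex{2,1,0} = 3
G(8) = mex{1,1,0} = 2
G(9) = mex{3,0,1} = 2
G(10) = mex{2,2,1} = 0
G_B(10) = 0.
Pile C, S = {4, 5, 6, 8, 9}:
G(0) = 0
G(1) = mex{} = 0
G(2) = mex{} = 0
G(3) = mex{} = 0
G(4) = mex{0} = 1
G(5) = mex{0,0} = 1
G(6) = mex{0,0,0} = 1
G(7) = mex{0,0,0} = 1
G(8) = mex{1,0,0,0} = 2
G(9) = mex{1,1,0,0,0} = 2
G(10) = mex{1,1,1,0,0} = 2
G(11) = mex{1,1,1,0,0} = 2
G(12) = mex{2,1,1,1,0} = 3
G(13) = mex{2,2,1,1,1} = 0
G(14) = mex{2,2,2,1,1} = 0
G(15) = mex{2,2,2,1,1} = 0
G(16) = mex{3,2,2,2,1} = 0
G(17) = mex{0,3,2,2,2} = 1
G(18) = mex{0,0,3,2,2} = 1
G(19) = mex{0,0,0,2,2} = 1
G(20) = mex{0,0,0,3,2} = 1
G(21) = mex{1,0,0,0,3} = 2
G(22) = mex{1,1,0,0,0} = 2
G(23) = mex{1,1,1,0,0} = 2
G(24) = mex{1,1,1,0,0} = 2
G(25) = mex{2,1,1,1,0} = 3
G(26) = mex{2,2,1,1,1} = 0
G_C(26) = 0.
Combined Grundy value = 3 ⊕ 0 ⊕ 0 = 3.
A winning move leaves total XOR = 0, i.e. changes one component's Grundy value g to g ⊕ X where X is the current total.
Pile A: need g' = 3⊕3 = 0. Options: 23−1→G=2, 23−2→G=1, 23−3→G=0, 23−5→G=2. Hits: 1.
Pile B: need g' = 0⊕3 = 3. Options: 10−2→G=2, 10−5→G=2, 10−7→G=1. Hits: 0.
Pile C: need g' = 0⊕3 = 3. Options: 26−4→G=2, 26−5→G=2, 26−6→G=1, 26−8→G=1, 26−9→G=1. Hits: 0.

1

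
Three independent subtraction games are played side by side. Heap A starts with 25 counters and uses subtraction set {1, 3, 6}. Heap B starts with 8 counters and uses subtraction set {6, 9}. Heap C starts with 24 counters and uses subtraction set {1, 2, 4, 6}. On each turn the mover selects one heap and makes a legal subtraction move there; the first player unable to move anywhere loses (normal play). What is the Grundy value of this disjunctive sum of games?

Heap A, S = {1, 3, 6}:
G(0) = 0
G(1) = mex{0} = 1
G(2) = mex{1} = 0
G(3) = mex{0,0} = 1
G(4) = mex{1,1} = 0
G(5) = mex{0,0} = 1
G(6) = mex{1,1,0} = 2
G(7) = mex{2,0,1} = 3
G(8) = mex{3,1,0} = 2
G(9) = mex{2,2,1} = 0
G(10) = mex{0,3,0} = 1
G(11) = mex{1,2,1} = 0
G(12) = mex{0,0,2} = 1
G(13) = mex{1,1,3} = 0
G(14) = mex{0,0,2} = 1
G(15) = mex{1,1,0} = 2
G(16) = mex{2,0,1} = 3
G(17) = mex{3,1,0} = 2
G(18) = mex{2,2,1} = 0
G(19) = mex{0,3,0} = 1
G(20) = mex{1,2,1} = 0
G(21) = mex{0,0,2} = 1
G(22) = mex{1,1,3} = 0
G(23) = mex{0,0,2} = 1
G(24) = mex{1,1,0} = 2
G(25) = mex{2,0,1} = 3
G_A(25) = 3.
Heap B, S = {6, 9}:
n : 0 1 2 3 4 5 6 7 8
G : 0 0 0 0 0 0 1 1 1
G_B(8) = 1.
Heap C, S = {1, 2, 4, 6}:
G(0) = 0
G(1) = mex{0} = 1
G(2) = mex{1,0} = 2
G(3) = mex{2,1} = 0
G(4) = mex{0,2,0} = 1
G(5) = mex{1,0,1} = 2
G(6) = mex{2,1,2,0} = 3
G(7) = mex{3,2,0,1} = 4
G(8) = mex{4,3,1,2} = 0
G(9) = mex{0,4,2,0} = 1
G(10) = mex{1,0,3,1} = 2
G(11) = mex{2,1,4,2} = 0
G(12) = mex{0,2,0,3} = 1
G(13) = mex{1,0,1,4} = 2
G(14) = mex{2,1,2,0} = 3
G(15) = mex{3,2,0,1} = 4
G(16) = mex{4,3,1,2} = 0
G(17) = mex{0,4,2,0} = 1
G(18) = mex{1,0,3,1} = 2
G(19) = mex{2,1,4,2} = 0
G(20) = mex{0,2,0,3} = 1
G(21) = mex{1,0,1,4} = 2
G(22) = mex{2,1,2,0} = 3
G(23) = mex{3,2,0,1} = 4
G(24) = mex{4,3,1,2} = 0
G_C(24) = 0.
Combined Grundy value = 3 ⊕ 1 ⊕ 0 = 2.

2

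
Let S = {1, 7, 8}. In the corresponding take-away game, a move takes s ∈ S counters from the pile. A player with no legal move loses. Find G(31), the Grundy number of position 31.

G(0) = 0
G(1) = mex{0} = 1
G(2) = mex{1} = 0
G(3) = mex{0} = 1
G(4) = mex{1} = 0
G(5) = mex{0} = 1
G(6) = mex{1} = 0
G(7) = mex{0,0} = 1
G(8) = mex{1,1,0} = 2
G(9) = mex{2,0,1} = 3
G(10) = mex{3,1,0} = 2
G(11) = mex{2,0,1} = 3
G(12) = mex{3,1,0} = 2
G(13) = mex{2,0,1} = 3
G(14) = mex{3,1,0} = 2
G(15) = mex{2,2,1} = 0
G(16) = mex{0,3,2} = 1
G(17) = mex{1,2,3} = 0
G(18) = mex{0,3,2} = 1
G(19) = mex{1,2,3} = 0
G(20) = mex{0,3,2} = 1
G(21) = mex{1,2,3} = 0
G(22) = mex{0,0,2} = 1
G(23) = mex{1,1,0} = 2
G(24) = mex{2,0,1} = 3
G(25) = mex{3,1,0} = 2
G(26) = mex{2,0,1} = 3
G(27) = mex{3,1,0} = 2
G(28) = mex{2,0,1} = 3
G(29) = mex{3,1,0} = 2
G(30) = mex{2,2,1} = 0
G(31) = mex{0,3,2} = 1

1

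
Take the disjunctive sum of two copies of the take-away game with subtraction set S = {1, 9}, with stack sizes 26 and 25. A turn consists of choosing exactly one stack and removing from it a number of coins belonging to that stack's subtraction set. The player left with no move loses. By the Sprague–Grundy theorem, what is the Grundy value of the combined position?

1

All stacks use S = {1, 9}:
n :  0  1  2  3  4  5  6  7  8  9 10 11 12 13 14 15 16 17 18 19 20 21 22 23 24 25 26
G :  0  1  0  1  0  1  0  1  0  1  0  1  0  1  0  1  0  1  0  1  0  1  0  1  0  1  0
Stack A: G(26) = 0.
Stack B: G(25) = 1.
Combined Grundy value = 0 ⊕ 1 = 1.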